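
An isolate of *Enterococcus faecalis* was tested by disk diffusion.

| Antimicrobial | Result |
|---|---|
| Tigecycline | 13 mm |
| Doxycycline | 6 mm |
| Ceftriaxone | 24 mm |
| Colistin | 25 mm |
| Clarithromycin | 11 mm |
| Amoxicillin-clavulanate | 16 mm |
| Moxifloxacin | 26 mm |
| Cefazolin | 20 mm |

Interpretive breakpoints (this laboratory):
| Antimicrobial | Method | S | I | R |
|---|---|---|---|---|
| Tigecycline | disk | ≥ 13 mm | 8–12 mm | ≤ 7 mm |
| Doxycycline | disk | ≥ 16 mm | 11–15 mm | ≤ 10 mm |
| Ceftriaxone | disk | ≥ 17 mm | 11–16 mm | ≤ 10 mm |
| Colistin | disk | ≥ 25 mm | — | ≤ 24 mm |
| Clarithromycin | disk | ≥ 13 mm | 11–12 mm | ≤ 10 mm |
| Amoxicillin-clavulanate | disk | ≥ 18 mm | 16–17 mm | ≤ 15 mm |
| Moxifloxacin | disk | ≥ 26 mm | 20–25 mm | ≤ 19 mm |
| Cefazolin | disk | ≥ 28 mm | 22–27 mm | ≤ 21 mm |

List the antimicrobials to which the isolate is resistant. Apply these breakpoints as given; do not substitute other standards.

Tigecycline: 13 mm is ≥ 13 mm → Susceptible
Doxycycline 6 mm: ≤ 10 mm — resistant
Ceftriaxone 24 mm: ≥ 17 mm — S
Colistin: 25 mm is ≥ 25 mm — Susceptible
Clarithromycin (11 mm) in 11–12 mm — intermediate
Amoxicillin-clavulanate 16 mm: in 16–17 mm ⇒ intermediate
Moxifloxacin (26 mm) ≥ 26 mm ⇒ Susceptible
Cefazolin: 20 mm is ≤ 21 mm — R

doxycycline, cefazolin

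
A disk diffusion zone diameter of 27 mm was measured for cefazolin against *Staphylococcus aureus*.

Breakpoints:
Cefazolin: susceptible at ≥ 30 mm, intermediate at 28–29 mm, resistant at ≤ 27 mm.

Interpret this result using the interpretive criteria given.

R

Cefazolin: 27 mm is ≤ 27 mm — resistant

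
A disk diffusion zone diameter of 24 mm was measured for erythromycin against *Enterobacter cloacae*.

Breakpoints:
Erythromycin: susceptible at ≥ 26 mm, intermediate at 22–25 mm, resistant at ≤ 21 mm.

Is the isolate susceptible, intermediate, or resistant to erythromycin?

Intermediate

Erythromycin 24 mm: in 22–25 mm ⇒ intermediate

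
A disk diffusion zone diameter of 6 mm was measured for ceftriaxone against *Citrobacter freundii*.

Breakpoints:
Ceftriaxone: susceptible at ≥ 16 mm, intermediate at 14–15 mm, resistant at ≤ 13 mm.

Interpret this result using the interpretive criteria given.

Ceftriaxone: 6 mm is ≤ 13 mm ⇒ Resistant

R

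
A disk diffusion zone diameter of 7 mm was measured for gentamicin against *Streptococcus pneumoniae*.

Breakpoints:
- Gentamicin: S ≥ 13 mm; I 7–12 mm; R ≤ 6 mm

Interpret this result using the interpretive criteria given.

I

Gentamicin (7 mm) in 7–12 mm → I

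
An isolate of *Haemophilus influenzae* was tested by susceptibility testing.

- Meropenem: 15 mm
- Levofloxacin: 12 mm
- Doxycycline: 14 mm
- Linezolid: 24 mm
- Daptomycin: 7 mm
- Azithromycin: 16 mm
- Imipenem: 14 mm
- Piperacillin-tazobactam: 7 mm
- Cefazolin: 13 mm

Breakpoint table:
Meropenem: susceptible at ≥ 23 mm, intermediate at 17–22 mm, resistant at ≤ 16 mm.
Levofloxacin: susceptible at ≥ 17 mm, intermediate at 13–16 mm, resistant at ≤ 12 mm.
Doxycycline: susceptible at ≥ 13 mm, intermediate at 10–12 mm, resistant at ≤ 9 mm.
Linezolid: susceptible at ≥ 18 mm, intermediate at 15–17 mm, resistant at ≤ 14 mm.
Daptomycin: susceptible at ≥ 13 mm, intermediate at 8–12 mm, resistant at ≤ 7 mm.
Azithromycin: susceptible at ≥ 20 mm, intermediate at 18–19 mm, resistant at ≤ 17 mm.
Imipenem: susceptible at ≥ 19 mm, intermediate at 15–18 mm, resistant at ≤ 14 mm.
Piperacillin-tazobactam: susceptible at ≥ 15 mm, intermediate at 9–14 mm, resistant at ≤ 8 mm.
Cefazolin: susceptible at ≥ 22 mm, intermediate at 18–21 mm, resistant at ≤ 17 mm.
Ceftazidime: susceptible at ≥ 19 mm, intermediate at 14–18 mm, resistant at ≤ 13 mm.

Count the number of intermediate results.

0

Meropenem 15 mm: ≤ 16 mm ⇒ resistant
Levofloxacin 12 mm: ≤ 12 mm ⇒ Resistant
Doxycycline: 14 mm is ≥ 13 mm — susceptible
Linezolid: 24 mm is ≥ 18 mm ⇒ S
Daptomycin (7 mm) ≤ 7 mm → Resistant
Azithromycin 16 mm: ≤ 17 mm ⇒ R
Imipenem (14 mm) ≤ 14 mm → Resistant
Piperacillin-tazobactam 7 mm: ≤ 8 mm ⇒ resistant
Cefazolin: 13 mm is ≤ 17 mm ⇒ Resistant
Intermediate: 0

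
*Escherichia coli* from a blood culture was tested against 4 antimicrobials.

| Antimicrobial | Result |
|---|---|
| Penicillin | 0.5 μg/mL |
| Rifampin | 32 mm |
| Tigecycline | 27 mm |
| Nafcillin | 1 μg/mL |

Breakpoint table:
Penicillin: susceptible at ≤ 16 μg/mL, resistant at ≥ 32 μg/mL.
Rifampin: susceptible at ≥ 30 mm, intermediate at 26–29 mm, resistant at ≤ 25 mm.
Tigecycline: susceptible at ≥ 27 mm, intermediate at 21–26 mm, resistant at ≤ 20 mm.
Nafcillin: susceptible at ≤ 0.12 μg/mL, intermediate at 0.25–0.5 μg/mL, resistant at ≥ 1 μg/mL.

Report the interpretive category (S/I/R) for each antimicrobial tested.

Penicillin: 0.5 μg/mL is ≤ 16 μg/mL ⇒ susceptible
Rifampin (32 mm) ≥ 30 mm → S
Tigecycline: 27 mm is ≥ 27 mm → S
Nafcillin (1 μg/mL) ≥ 1 μg/mL ⇒ R

S, S, S, R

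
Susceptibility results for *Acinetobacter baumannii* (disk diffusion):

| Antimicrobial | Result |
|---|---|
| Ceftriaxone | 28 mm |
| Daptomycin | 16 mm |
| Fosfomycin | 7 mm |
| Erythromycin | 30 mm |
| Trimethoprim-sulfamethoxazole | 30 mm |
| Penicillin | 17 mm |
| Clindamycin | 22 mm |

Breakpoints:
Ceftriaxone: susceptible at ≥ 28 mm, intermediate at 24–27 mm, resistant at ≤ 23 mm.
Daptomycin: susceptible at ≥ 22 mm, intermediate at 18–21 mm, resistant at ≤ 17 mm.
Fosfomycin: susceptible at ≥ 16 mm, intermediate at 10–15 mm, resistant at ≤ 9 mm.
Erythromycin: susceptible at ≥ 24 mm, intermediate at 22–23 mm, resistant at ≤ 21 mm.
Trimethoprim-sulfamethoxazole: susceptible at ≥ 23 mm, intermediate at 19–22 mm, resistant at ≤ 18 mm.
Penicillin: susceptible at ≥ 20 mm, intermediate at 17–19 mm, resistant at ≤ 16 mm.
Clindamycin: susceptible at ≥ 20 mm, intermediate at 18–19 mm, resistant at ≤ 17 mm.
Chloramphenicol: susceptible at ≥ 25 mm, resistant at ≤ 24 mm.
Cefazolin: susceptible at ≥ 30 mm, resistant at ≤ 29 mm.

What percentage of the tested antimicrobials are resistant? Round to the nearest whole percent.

29%

Ceftriaxone: 28 mm is ≥ 28 mm ⇒ S
Daptomycin 16 mm: ≤ 17 mm — R
Fosfomycin (7 mm) ≤ 9 mm ⇒ R
Erythromycin: 30 mm is ≥ 24 mm ⇒ S
Trimethoprim-sulfamethoxazole (30 mm) ≥ 23 mm → S
Penicillin: 17 mm is in 17–19 mm ⇒ I
Clindamycin 22 mm: ≥ 20 mm → Susceptible
Resistant: 2/7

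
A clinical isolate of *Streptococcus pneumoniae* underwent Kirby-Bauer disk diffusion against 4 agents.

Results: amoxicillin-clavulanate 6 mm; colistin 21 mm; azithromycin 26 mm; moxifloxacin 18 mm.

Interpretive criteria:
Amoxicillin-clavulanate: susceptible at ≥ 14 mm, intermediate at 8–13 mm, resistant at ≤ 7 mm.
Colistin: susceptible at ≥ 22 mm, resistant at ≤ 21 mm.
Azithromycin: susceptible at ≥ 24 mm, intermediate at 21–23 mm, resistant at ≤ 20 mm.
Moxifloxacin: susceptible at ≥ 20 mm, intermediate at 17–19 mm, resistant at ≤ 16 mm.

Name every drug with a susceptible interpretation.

azithromycin

Amoxicillin-clavulanate: 6 mm is ≤ 7 mm — R
Colistin 21 mm: ≤ 21 mm — Resistant
Azithromycin: 26 mm is ≥ 24 mm → S
Moxifloxacin: 18 mm is in 17–19 mm ⇒ intermediate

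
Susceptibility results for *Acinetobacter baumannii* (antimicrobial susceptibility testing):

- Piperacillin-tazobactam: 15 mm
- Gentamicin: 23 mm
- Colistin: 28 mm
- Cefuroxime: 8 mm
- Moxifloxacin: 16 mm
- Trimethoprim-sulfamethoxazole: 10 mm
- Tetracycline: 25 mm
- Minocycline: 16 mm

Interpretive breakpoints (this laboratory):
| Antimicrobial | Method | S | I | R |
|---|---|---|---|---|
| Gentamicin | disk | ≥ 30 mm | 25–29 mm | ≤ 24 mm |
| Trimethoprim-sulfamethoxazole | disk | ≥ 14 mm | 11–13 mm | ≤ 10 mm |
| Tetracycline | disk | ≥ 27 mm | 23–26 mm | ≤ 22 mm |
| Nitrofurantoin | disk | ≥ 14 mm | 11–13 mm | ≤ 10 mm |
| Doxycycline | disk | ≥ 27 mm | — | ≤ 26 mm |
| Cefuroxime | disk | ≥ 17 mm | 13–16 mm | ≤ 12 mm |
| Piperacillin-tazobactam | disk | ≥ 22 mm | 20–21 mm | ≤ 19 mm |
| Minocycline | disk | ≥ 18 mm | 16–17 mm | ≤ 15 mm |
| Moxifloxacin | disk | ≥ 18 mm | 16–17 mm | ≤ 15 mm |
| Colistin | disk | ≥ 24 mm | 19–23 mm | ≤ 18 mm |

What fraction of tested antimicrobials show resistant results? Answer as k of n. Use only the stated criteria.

4 of 8

Piperacillin-tazobactam 15 mm: ≤ 19 mm — R
Gentamicin (23 mm) ≤ 24 mm ⇒ resistant
Colistin (28 mm) ≥ 24 mm — S
Cefuroxime: 8 mm is ≤ 12 mm → R
Moxifloxacin (16 mm) in 16–17 mm — I
Trimethoprim-sulfamethoxazole (10 mm) ≤ 10 mm → Resistant
Tetracycline (25 mm) in 23–26 mm → Intermediate
Minocycline (16 mm) in 16–17 mm → Intermediate
Resistant: 4/8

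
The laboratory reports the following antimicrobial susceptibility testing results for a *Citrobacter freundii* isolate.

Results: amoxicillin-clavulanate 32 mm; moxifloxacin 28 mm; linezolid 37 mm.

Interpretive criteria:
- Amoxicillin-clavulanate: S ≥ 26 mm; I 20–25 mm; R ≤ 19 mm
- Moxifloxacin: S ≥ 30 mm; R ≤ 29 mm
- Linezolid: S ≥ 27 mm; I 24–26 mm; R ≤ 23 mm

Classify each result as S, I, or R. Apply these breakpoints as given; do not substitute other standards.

Amoxicillin-clavulanate (32 mm) ≥ 26 mm → S
Moxifloxacin: 28 mm is ≤ 29 mm ⇒ resistant
Linezolid 37 mm: ≥ 27 mm — S

S, R, S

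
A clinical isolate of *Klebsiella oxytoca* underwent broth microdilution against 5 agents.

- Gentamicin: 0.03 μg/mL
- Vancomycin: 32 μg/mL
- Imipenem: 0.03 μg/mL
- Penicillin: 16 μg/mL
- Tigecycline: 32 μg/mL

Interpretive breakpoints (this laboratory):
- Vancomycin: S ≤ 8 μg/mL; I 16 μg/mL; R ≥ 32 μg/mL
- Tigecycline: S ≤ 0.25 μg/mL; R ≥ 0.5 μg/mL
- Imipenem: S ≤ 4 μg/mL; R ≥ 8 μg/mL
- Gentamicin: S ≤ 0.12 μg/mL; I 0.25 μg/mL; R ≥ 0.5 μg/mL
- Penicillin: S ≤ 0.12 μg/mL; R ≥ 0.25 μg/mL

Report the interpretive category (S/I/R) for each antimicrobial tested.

Gentamicin 0.03 μg/mL: ≤ 0.12 μg/mL ⇒ susceptible
Vancomycin: 32 μg/mL is ≥ 32 μg/mL ⇒ resistant
Imipenem (0.03 μg/mL) ≤ 4 μg/mL — Susceptible
Penicillin 16 μg/mL: ≥ 0.25 μg/mL → R
Tigecycline (32 μg/mL) ≥ 0.5 μg/mL — resistant

S, R, S, R, R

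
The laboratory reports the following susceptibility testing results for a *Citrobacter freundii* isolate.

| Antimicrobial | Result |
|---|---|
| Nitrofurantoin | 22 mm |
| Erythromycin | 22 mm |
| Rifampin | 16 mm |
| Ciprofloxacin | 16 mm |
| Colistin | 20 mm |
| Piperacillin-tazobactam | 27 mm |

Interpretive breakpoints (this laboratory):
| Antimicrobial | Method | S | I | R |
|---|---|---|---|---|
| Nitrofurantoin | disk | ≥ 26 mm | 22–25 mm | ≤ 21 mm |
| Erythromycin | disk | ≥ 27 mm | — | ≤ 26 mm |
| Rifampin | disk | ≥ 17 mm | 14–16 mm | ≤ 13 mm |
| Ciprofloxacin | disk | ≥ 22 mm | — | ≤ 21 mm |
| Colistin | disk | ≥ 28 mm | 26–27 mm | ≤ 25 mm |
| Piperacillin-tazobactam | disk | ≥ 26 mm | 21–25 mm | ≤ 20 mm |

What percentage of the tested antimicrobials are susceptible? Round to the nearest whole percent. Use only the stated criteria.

Nitrofurantoin (22 mm) in 22–25 mm → Intermediate
Erythromycin (22 mm) ≤ 26 mm — resistant
Rifampin (16 mm) in 14–16 mm → intermediate
Ciprofloxacin (16 mm) ≤ 21 mm — resistant
Colistin: 20 mm is ≤ 25 mm — Resistant
Piperacillin-tazobactam (27 mm) ≥ 26 mm — Susceptible
Susceptible: 1/6

17%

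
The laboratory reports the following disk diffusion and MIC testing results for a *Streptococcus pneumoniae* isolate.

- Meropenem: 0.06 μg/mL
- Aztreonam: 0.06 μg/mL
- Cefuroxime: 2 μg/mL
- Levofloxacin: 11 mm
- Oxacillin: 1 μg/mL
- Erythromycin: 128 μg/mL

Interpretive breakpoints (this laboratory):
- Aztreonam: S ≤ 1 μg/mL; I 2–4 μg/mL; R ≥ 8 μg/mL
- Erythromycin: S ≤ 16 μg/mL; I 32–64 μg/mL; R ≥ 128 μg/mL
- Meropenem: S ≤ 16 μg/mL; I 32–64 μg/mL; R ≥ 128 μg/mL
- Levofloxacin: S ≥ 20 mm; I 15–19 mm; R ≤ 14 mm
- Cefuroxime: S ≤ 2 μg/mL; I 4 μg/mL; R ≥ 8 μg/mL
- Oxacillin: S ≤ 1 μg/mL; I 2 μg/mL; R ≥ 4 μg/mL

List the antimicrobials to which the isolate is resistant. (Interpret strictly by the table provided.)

Meropenem 0.06 μg/mL: ≤ 16 μg/mL — S
Aztreonam (0.06 μg/mL) ≤ 1 μg/mL → susceptible
Cefuroxime: 2 μg/mL is ≤ 2 μg/mL — Susceptible
Levofloxacin (11 mm) ≤ 14 mm → resistant
Oxacillin: 1 μg/mL is ≤ 1 μg/mL ⇒ S
Erythromycin (128 μg/mL) ≥ 128 μg/mL ⇒ Resistant

levofloxacin, erythromycin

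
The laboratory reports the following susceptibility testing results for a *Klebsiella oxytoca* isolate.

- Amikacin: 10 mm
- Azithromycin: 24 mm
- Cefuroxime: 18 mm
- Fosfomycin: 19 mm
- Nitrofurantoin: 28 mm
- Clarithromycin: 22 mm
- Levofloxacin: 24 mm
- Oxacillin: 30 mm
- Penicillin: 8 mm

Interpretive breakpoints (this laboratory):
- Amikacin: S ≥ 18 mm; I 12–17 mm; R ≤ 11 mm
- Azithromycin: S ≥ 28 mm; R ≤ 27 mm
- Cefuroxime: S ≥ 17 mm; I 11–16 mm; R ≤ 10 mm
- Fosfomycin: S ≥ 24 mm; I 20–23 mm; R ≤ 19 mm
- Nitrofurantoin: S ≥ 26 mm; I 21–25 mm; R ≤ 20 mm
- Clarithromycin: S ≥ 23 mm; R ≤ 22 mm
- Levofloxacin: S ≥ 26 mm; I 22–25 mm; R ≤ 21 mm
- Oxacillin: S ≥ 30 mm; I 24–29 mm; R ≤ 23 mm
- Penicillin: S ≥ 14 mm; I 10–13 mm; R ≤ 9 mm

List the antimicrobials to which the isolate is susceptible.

cefuroxime, nitrofurantoin, oxacillin

Amikacin: 10 mm is ≤ 11 mm → Resistant
Azithromycin: 24 mm is ≤ 27 mm — resistant
Cefuroxime (18 mm) ≥ 17 mm → susceptible
Fosfomycin: 19 mm is ≤ 19 mm → R
Nitrofurantoin (28 mm) ≥ 26 mm ⇒ Susceptible
Clarithromycin: 22 mm is ≤ 22 mm ⇒ resistant
Levofloxacin 24 mm: in 22–25 mm — intermediate
Oxacillin: 30 mm is ≥ 30 mm → S
Penicillin 8 mm: ≤ 9 mm ⇒ Resistant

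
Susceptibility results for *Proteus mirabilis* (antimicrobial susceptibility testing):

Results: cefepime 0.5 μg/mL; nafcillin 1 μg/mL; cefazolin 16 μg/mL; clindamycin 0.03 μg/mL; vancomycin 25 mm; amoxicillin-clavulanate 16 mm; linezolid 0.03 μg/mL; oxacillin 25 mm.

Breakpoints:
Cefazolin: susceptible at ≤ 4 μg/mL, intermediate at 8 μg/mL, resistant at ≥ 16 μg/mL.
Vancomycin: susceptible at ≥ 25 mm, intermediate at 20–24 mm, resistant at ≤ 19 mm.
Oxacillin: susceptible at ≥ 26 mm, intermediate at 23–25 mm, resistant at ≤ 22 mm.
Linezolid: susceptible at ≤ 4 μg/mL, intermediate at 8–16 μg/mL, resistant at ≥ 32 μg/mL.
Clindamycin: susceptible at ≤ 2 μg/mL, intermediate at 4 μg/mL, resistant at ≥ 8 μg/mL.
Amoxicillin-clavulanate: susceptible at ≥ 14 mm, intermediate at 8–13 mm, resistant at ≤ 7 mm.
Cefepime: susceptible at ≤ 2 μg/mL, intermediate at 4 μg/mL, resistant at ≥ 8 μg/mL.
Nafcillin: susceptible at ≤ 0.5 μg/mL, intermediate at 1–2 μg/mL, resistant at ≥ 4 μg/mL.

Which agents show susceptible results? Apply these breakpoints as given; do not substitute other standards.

cefepime, clindamycin, vancomycin, amoxicillin-clavulanate, linezolid

Cefepime: 0.5 μg/mL is ≤ 2 μg/mL → S
Nafcillin: 1 μg/mL is in 1–2 μg/mL → I
Cefazolin 16 μg/mL: ≥ 16 μg/mL ⇒ resistant
Clindamycin: 0.03 μg/mL is ≤ 2 μg/mL → Susceptible
Vancomycin (25 mm) ≥ 25 mm → Susceptible
Amoxicillin-clavulanate (16 mm) ≥ 14 mm → susceptible
Linezolid (0.03 μg/mL) ≤ 4 μg/mL — Susceptible
Oxacillin (25 mm) in 23–25 mm ⇒ Intermediate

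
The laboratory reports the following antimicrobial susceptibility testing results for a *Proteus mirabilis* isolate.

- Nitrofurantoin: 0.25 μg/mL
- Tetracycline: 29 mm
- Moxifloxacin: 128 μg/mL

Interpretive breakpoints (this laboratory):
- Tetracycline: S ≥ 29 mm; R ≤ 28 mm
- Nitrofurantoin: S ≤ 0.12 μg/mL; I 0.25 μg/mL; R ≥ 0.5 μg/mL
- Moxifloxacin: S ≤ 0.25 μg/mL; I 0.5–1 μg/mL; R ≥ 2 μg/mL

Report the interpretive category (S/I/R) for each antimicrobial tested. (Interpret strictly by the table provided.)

Nitrofurantoin: 0.25 μg/mL is = 0.25 μg/mL → intermediate
Tetracycline: 29 mm is ≥ 29 mm ⇒ susceptible
Moxifloxacin (128 μg/mL) ≥ 2 μg/mL — resistant

I, S, R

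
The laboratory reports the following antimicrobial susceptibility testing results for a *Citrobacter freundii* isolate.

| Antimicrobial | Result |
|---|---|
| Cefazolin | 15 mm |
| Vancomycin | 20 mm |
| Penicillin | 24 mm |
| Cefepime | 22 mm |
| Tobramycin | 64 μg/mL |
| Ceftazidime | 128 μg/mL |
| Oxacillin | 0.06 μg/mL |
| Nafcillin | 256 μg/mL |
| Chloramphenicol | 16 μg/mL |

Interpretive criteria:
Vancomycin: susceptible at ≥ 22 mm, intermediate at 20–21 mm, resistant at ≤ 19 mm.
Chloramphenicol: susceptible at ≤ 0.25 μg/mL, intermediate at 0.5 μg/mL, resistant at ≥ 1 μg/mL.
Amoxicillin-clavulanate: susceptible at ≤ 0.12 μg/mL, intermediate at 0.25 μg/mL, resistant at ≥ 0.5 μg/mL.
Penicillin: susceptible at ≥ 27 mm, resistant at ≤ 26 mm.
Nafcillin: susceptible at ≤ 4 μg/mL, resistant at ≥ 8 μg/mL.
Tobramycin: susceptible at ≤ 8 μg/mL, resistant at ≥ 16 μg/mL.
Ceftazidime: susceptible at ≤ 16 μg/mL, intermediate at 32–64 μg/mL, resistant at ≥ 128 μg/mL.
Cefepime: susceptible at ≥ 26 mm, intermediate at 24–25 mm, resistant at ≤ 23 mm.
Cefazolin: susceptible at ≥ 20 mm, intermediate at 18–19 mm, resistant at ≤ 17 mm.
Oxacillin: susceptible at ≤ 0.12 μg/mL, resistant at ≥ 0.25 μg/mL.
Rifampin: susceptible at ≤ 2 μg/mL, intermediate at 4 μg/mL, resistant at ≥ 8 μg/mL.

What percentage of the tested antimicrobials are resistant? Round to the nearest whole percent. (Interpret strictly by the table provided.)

78%

Cefazolin 15 mm: ≤ 17 mm ⇒ Resistant
Vancomycin: 20 mm is in 20–21 mm ⇒ intermediate
Penicillin 24 mm: ≤ 26 mm — Resistant
Cefepime (22 mm) ≤ 23 mm ⇒ resistant
Tobramycin (64 μg/mL) ≥ 16 μg/mL ⇒ resistant
Ceftazidime 128 μg/mL: ≥ 128 μg/mL → Resistant
Oxacillin (0.06 μg/mL) ≤ 0.12 μg/mL → Susceptible
Nafcillin: 256 μg/mL is ≥ 8 μg/mL ⇒ Resistant
Chloramphenicol 16 μg/mL: ≥ 1 μg/mL ⇒ Resistant
Resistant: 7/9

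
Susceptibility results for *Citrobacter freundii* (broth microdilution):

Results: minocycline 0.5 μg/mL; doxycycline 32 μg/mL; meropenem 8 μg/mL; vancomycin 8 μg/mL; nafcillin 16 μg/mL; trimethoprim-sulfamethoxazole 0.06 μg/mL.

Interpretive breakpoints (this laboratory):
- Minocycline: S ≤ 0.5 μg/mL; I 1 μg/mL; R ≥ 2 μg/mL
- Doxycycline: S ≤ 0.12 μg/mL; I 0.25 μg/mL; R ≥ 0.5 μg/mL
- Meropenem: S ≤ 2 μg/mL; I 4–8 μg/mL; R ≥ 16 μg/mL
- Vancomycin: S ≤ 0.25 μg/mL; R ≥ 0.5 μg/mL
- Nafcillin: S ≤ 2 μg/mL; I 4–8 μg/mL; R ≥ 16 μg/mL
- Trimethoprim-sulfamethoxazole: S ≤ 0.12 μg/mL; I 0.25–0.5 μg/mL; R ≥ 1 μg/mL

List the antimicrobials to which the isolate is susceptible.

Minocycline 0.5 μg/mL: ≤ 0.5 μg/mL ⇒ S
Doxycycline 32 μg/mL: ≥ 0.5 μg/mL → resistant
Meropenem (8 μg/mL) in 4–8 μg/mL ⇒ Intermediate
Vancomycin (8 μg/mL) ≥ 0.5 μg/mL ⇒ resistant
Nafcillin (16 μg/mL) ≥ 16 μg/mL — Resistant
Trimethoprim-sulfamethoxazole (0.06 μg/mL) ≤ 0.12 μg/mL — S

minocycline, trimethoprim-sulfamethoxazole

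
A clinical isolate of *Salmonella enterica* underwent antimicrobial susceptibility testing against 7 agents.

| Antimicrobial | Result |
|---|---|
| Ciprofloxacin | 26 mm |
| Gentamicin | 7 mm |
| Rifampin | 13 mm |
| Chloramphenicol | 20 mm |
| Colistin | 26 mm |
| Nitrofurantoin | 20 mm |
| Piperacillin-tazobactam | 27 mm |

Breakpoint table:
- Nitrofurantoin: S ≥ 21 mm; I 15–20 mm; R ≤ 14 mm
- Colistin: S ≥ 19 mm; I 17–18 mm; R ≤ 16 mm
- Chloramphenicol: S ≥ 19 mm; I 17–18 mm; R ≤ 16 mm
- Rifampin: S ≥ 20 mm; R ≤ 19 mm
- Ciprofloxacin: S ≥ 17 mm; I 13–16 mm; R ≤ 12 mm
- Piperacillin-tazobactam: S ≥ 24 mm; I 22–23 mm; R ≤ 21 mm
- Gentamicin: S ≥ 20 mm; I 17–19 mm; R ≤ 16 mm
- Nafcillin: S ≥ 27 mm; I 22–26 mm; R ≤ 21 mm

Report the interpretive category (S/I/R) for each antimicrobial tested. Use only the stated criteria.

Ciprofloxacin 26 mm: ≥ 17 mm ⇒ S
Gentamicin: 7 mm is ≤ 16 mm → R
Rifampin: 13 mm is ≤ 19 mm — Resistant
Chloramphenicol 20 mm: ≥ 19 mm ⇒ susceptible
Colistin: 26 mm is ≥ 19 mm ⇒ Susceptible
Nitrofurantoin 20 mm: in 15–20 mm — I
Piperacillin-tazobactam: 27 mm is ≥ 24 mm → Susceptible

S, R, R, S, S, I, S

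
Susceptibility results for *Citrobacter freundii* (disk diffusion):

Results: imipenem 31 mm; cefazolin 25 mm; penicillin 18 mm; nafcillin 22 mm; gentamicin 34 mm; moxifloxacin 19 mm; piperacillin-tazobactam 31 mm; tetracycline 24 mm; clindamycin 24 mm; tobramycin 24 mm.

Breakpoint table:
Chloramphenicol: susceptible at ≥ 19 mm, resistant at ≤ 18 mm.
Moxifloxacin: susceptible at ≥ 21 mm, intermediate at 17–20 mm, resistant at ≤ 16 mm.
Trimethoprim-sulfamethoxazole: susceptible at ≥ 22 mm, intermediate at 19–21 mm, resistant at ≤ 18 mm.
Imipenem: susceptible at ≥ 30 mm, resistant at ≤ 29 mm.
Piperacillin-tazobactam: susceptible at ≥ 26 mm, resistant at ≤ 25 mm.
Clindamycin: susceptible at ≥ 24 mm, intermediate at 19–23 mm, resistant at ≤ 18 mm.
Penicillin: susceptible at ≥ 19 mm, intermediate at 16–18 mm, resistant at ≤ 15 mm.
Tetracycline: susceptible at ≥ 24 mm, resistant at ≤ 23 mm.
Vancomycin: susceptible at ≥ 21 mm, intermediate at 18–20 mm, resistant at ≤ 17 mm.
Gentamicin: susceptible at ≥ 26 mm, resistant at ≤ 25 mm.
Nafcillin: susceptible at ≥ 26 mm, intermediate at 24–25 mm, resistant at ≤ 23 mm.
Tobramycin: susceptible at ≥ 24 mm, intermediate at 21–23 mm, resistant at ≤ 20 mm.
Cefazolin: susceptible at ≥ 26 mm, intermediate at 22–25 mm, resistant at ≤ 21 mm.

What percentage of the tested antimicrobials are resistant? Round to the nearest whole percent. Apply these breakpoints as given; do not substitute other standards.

10%

Imipenem (31 mm) ≥ 30 mm — S
Cefazolin (25 mm) in 22–25 mm — I
Penicillin (18 mm) in 16–18 mm ⇒ I
Nafcillin (22 mm) ≤ 23 mm ⇒ R
Gentamicin 34 mm: ≥ 26 mm — S
Moxifloxacin 19 mm: in 17–20 mm ⇒ intermediate
Piperacillin-tazobactam (31 mm) ≥ 26 mm → S
Tetracycline: 24 mm is ≥ 24 mm ⇒ susceptible
Clindamycin (24 mm) ≥ 24 mm → susceptible
Tobramycin 24 mm: ≥ 24 mm ⇒ S
Resistant: 1/10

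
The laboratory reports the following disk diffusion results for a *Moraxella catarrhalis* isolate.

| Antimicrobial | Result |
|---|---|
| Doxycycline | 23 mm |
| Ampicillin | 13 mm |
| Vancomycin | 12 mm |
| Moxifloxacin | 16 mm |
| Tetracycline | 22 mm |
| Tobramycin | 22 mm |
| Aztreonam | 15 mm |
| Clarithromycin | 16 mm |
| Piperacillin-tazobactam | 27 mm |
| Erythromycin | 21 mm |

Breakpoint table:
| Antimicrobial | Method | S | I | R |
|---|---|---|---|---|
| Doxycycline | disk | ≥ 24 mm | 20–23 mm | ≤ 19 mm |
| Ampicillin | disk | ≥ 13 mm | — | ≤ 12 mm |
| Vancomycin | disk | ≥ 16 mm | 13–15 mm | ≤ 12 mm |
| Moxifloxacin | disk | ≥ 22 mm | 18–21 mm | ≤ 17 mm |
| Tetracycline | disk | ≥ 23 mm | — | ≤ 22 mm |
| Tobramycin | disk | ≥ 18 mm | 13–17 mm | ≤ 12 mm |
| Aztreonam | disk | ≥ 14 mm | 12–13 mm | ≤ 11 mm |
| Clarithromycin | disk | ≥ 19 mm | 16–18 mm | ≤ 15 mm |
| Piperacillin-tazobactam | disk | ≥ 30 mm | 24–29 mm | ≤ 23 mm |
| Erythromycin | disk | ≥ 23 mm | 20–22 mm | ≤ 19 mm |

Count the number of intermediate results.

4

Doxycycline (23 mm) in 20–23 mm ⇒ intermediate
Ampicillin 13 mm: ≥ 13 mm → Susceptible
Vancomycin 12 mm: ≤ 12 mm — Resistant
Moxifloxacin: 16 mm is ≤ 17 mm → resistant
Tetracycline 22 mm: ≤ 22 mm ⇒ R
Tobramycin: 22 mm is ≥ 18 mm → Susceptible
Aztreonam: 15 mm is ≥ 14 mm → S
Clarithromycin (16 mm) in 16–18 mm ⇒ intermediate
Piperacillin-tazobactam (27 mm) in 24–29 mm ⇒ intermediate
Erythromycin 21 mm: in 20–22 mm — I
Intermediate: 4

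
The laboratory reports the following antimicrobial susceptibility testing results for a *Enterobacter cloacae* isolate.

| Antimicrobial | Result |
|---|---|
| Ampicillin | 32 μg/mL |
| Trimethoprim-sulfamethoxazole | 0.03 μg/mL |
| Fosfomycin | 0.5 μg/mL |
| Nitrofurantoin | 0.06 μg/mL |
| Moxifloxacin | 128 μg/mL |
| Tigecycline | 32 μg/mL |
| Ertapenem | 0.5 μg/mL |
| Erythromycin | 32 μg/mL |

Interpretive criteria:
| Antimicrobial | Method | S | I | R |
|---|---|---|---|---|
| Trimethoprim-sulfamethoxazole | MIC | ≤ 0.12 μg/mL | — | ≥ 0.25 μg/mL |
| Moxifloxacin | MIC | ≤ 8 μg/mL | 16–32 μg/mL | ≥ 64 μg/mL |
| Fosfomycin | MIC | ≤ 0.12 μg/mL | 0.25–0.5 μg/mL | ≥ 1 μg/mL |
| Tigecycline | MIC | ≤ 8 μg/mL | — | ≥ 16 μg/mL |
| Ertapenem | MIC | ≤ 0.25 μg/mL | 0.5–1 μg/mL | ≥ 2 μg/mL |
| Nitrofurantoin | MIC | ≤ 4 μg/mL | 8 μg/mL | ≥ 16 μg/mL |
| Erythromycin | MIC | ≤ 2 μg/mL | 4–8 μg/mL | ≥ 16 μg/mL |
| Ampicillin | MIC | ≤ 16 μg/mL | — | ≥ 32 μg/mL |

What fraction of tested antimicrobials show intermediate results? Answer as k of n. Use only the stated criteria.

Ampicillin 32 μg/mL: ≥ 32 μg/mL → resistant
Trimethoprim-sulfamethoxazole 0.03 μg/mL: ≤ 0.12 μg/mL ⇒ susceptible
Fosfomycin 0.5 μg/mL: in 0.25–0.5 μg/mL ⇒ intermediate
Nitrofurantoin: 0.06 μg/mL is ≤ 4 μg/mL → S
Moxifloxacin: 128 μg/mL is ≥ 64 μg/mL — R
Tigecycline: 32 μg/mL is ≥ 16 μg/mL — resistant
Ertapenem (0.5 μg/mL) in 0.5–1 μg/mL → intermediate
Erythromycin: 32 μg/mL is ≥ 16 μg/mL → Resistant
Intermediate: 2/8

2 of 8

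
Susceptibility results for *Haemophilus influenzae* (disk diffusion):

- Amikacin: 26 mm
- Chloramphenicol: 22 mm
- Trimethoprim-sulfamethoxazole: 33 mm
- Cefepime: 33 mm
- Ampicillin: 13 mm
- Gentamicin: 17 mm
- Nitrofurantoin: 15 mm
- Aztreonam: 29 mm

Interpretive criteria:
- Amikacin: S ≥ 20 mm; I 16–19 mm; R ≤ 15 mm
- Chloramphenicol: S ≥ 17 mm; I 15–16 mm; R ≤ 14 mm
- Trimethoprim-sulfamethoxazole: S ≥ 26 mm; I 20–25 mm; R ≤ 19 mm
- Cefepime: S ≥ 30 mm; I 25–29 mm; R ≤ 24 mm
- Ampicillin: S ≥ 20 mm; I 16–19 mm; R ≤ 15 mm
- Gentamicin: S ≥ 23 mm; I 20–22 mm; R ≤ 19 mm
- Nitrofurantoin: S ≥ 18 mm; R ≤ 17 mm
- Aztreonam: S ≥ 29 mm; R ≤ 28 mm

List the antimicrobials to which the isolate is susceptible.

Amikacin 26 mm: ≥ 20 mm ⇒ S
Chloramphenicol: 22 mm is ≥ 17 mm → Susceptible
Trimethoprim-sulfamethoxazole 33 mm: ≥ 26 mm — S
Cefepime 33 mm: ≥ 30 mm ⇒ S
Ampicillin 13 mm: ≤ 15 mm → Resistant
Gentamicin (17 mm) ≤ 19 mm → R
Nitrofurantoin 15 mm: ≤ 17 mm → resistant
Aztreonam: 29 mm is ≥ 29 mm ⇒ S

amikacin, chloramphenicol, trimethoprim-sulfamethoxazole, cefepime, aztreonam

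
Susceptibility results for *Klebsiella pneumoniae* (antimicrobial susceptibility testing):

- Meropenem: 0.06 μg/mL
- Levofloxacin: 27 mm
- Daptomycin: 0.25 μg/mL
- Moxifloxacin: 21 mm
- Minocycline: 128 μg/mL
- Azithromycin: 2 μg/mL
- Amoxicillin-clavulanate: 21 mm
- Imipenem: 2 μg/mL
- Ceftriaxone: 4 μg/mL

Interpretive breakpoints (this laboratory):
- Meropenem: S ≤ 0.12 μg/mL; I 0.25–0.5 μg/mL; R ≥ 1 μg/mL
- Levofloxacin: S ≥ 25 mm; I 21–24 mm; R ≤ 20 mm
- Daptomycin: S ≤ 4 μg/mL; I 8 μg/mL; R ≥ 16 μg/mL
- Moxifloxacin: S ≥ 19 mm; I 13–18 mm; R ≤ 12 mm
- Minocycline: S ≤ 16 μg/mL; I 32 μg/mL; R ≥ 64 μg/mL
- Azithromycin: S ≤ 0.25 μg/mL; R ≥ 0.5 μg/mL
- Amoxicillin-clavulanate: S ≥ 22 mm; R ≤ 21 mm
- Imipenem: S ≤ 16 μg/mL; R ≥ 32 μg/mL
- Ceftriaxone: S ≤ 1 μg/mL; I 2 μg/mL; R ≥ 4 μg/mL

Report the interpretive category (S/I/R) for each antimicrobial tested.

S, S, S, S, R, R, R, S, R

Meropenem 0.06 μg/mL: ≤ 0.12 μg/mL ⇒ S
Levofloxacin (27 mm) ≥ 25 mm ⇒ S
Daptomycin: 0.25 μg/mL is ≤ 4 μg/mL ⇒ susceptible
Moxifloxacin (21 mm) ≥ 19 mm — susceptible
Minocycline: 128 μg/mL is ≥ 64 μg/mL — R
Azithromycin: 2 μg/mL is ≥ 0.5 μg/mL — resistant
Amoxicillin-clavulanate (21 mm) ≤ 21 mm ⇒ R
Imipenem: 2 μg/mL is ≤ 16 μg/mL — susceptible
Ceftriaxone: 4 μg/mL is ≥ 4 μg/mL ⇒ Resistant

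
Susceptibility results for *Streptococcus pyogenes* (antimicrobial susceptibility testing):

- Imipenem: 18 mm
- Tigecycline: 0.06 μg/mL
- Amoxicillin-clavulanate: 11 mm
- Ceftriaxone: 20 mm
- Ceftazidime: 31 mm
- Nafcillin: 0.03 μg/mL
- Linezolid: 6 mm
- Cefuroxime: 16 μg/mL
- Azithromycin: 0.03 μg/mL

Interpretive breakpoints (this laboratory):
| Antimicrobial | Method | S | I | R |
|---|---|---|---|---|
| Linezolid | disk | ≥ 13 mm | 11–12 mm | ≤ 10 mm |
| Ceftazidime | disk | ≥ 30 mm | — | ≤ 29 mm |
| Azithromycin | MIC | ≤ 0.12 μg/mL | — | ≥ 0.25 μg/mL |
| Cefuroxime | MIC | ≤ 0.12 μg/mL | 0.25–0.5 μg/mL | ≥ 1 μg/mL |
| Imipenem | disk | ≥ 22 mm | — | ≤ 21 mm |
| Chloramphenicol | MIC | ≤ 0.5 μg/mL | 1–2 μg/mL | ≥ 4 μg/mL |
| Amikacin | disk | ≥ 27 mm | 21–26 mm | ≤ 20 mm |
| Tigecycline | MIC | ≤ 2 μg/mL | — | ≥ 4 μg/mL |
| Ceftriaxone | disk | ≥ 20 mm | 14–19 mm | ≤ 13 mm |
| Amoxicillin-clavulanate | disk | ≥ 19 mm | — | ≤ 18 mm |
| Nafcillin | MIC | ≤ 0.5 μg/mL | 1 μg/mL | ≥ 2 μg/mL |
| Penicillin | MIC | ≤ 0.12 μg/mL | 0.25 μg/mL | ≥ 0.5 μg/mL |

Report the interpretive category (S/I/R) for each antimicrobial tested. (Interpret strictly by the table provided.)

R, S, R, S, S, S, R, R, S

Imipenem: 18 mm is ≤ 21 mm ⇒ Resistant
Tigecycline (0.06 μg/mL) ≤ 2 μg/mL → Susceptible
Amoxicillin-clavulanate (11 mm) ≤ 18 mm ⇒ R
Ceftriaxone: 20 mm is ≥ 20 mm — Susceptible
Ceftazidime: 31 mm is ≥ 30 mm → S
Nafcillin: 0.03 μg/mL is ≤ 0.5 μg/mL — susceptible
Linezolid 6 mm: ≤ 10 mm ⇒ R
Cefuroxime: 16 μg/mL is ≥ 1 μg/mL → resistant
Azithromycin 0.03 μg/mL: ≤ 0.12 μg/mL → S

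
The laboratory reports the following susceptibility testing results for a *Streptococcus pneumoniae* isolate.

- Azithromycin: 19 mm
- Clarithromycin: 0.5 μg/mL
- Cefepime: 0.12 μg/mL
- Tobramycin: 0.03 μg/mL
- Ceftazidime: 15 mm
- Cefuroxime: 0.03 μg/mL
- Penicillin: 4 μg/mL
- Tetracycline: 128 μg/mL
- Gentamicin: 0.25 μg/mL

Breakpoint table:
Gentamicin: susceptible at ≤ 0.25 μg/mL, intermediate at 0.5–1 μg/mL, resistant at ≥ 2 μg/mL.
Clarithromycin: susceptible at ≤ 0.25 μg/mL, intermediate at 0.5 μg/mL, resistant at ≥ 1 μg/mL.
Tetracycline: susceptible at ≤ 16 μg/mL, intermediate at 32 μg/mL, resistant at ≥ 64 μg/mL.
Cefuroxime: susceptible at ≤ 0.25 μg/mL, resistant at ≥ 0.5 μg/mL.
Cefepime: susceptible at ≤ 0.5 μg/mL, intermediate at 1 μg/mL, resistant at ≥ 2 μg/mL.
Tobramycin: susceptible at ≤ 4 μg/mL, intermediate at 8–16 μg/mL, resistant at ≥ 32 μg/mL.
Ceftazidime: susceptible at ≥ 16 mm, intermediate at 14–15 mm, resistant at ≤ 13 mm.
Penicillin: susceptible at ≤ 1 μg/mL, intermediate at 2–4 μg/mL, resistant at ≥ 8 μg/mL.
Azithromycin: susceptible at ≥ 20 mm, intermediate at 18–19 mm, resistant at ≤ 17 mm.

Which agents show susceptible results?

cefepime, tobramycin, cefuroxime, gentamicin

Azithromycin 19 mm: in 18–19 mm ⇒ Intermediate
Clarithromycin: 0.5 μg/mL is = 0.5 μg/mL — intermediate
Cefepime 0.12 μg/mL: ≤ 0.5 μg/mL ⇒ S
Tobramycin: 0.03 μg/mL is ≤ 4 μg/mL → S
Ceftazidime: 15 mm is in 14–15 mm — I
Cefuroxime 0.03 μg/mL: ≤ 0.25 μg/mL → susceptible
Penicillin: 4 μg/mL is in 2–4 μg/mL → I
Tetracycline (128 μg/mL) ≥ 64 μg/mL → R
Gentamicin 0.25 μg/mL: ≤ 0.25 μg/mL ⇒ susceptible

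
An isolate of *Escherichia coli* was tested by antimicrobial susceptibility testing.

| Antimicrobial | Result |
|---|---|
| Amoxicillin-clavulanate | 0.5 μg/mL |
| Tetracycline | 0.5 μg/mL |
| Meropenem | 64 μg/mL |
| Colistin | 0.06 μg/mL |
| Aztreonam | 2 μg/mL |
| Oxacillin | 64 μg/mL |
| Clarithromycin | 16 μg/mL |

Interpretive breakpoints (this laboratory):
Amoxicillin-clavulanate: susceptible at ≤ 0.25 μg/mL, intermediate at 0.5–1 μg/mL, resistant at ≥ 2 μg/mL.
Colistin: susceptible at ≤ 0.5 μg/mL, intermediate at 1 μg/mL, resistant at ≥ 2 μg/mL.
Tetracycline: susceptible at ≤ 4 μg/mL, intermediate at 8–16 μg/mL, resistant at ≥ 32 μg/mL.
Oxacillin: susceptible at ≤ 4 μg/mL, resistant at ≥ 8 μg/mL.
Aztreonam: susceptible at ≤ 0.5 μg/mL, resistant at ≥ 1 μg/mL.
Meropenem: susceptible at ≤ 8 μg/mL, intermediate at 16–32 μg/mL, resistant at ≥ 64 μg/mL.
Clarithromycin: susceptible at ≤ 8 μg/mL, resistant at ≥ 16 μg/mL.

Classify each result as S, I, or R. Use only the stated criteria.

I, S, R, S, R, R, R

Amoxicillin-clavulanate: 0.5 μg/mL is in 0.5–1 μg/mL → Intermediate
Tetracycline: 0.5 μg/mL is ≤ 4 μg/mL ⇒ S
Meropenem (64 μg/mL) ≥ 64 μg/mL ⇒ resistant
Colistin 0.06 μg/mL: ≤ 0.5 μg/mL ⇒ susceptible
Aztreonam (2 μg/mL) ≥ 1 μg/mL → Resistant
Oxacillin (64 μg/mL) ≥ 8 μg/mL — Resistant
Clarithromycin: 16 μg/mL is ≥ 16 μg/mL → Resistant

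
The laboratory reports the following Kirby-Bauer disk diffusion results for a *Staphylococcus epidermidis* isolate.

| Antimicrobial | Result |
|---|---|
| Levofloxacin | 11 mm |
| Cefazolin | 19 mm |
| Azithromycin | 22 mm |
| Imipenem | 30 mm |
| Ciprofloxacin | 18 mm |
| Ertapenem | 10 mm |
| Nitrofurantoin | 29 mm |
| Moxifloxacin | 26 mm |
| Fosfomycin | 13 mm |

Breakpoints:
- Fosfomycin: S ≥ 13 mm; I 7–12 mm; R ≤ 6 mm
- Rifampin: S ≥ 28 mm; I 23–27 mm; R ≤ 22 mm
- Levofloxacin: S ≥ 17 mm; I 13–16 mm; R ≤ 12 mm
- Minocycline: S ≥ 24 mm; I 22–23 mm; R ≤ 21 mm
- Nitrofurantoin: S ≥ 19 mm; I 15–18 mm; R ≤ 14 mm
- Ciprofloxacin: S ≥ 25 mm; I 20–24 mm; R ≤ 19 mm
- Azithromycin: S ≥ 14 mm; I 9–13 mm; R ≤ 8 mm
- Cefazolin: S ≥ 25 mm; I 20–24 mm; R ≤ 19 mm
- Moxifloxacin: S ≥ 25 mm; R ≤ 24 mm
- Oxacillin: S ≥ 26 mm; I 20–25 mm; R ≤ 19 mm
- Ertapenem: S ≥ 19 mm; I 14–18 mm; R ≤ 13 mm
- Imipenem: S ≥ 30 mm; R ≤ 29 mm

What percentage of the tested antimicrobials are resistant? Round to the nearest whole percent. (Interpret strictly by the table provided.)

44%

Levofloxacin 11 mm: ≤ 12 mm ⇒ Resistant
Cefazolin: 19 mm is ≤ 19 mm — R
Azithromycin (22 mm) ≥ 14 mm — S
Imipenem 30 mm: ≥ 30 mm — S
Ciprofloxacin 18 mm: ≤ 19 mm → R
Ertapenem: 10 mm is ≤ 13 mm ⇒ Resistant
Nitrofurantoin: 29 mm is ≥ 19 mm → S
Moxifloxacin 26 mm: ≥ 25 mm → Susceptible
Fosfomycin (13 mm) ≥ 13 mm ⇒ S
Resistant: 4/9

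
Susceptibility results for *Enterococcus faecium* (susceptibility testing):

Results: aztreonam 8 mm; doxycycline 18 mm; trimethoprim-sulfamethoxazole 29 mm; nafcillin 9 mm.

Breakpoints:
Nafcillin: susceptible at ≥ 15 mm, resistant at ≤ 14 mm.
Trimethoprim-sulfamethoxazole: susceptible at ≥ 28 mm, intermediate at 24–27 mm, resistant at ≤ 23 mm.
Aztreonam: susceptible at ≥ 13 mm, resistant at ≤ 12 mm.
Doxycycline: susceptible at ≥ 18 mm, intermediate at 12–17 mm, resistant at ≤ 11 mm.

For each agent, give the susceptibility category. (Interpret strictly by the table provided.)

R, S, S, R

Aztreonam (8 mm) ≤ 12 mm ⇒ R
Doxycycline 18 mm: ≥ 18 mm — S
Trimethoprim-sulfamethoxazole: 29 mm is ≥ 28 mm — S
Nafcillin 9 mm: ≤ 14 mm — R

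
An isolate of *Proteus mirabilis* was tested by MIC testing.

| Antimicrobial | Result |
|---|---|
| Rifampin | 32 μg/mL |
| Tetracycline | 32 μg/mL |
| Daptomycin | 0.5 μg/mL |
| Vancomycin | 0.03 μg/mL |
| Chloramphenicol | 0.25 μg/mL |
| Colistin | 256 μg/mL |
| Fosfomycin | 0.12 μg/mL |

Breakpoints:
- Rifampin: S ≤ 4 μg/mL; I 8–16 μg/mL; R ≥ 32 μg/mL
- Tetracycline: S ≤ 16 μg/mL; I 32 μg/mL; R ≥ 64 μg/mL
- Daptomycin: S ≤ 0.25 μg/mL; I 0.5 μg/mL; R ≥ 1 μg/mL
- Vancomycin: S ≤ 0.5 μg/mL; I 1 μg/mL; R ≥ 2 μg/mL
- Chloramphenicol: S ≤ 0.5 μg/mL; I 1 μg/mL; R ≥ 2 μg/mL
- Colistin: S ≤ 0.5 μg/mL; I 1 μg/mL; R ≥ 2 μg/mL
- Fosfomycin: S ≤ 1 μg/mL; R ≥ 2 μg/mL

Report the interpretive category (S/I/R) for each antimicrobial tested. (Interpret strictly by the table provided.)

Rifampin 32 μg/mL: ≥ 32 μg/mL — resistant
Tetracycline: 32 μg/mL is = 32 μg/mL ⇒ intermediate
Daptomycin (0.5 μg/mL) = 0.5 μg/mL ⇒ intermediate
Vancomycin (0.03 μg/mL) ≤ 0.5 μg/mL — susceptible
Chloramphenicol 0.25 μg/mL: ≤ 0.5 μg/mL — susceptible
Colistin 256 μg/mL: ≥ 2 μg/mL — Resistant
Fosfomycin: 0.12 μg/mL is ≤ 1 μg/mL → susceptible

R, I, I, S, S, R, S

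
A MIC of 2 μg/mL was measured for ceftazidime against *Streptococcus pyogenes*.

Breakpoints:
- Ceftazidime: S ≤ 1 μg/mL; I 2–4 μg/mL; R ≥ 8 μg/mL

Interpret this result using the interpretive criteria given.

Intermediate

Ceftazidime: 2 μg/mL is in 2–4 μg/mL — I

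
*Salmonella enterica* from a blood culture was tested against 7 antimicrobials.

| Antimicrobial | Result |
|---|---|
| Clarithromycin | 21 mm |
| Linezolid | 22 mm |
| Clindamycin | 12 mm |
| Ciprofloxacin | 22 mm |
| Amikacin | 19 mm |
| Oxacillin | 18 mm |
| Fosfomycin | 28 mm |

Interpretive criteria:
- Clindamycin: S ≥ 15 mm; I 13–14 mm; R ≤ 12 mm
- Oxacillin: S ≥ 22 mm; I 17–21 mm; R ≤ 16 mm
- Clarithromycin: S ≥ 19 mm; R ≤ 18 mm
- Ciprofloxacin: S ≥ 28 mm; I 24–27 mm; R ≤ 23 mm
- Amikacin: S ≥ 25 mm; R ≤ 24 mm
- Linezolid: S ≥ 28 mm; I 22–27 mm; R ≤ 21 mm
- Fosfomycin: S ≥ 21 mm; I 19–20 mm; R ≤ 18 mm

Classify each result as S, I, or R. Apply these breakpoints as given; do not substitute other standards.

Clarithromycin (21 mm) ≥ 19 mm ⇒ S
Linezolid: 22 mm is in 22–27 mm ⇒ intermediate
Clindamycin: 12 mm is ≤ 12 mm → resistant
Ciprofloxacin (22 mm) ≤ 23 mm → Resistant
Amikacin: 19 mm is ≤ 24 mm ⇒ resistant
Oxacillin: 18 mm is in 17–21 mm — intermediate
Fosfomycin: 28 mm is ≥ 21 mm ⇒ Susceptible

S, I, R, R, R, I, S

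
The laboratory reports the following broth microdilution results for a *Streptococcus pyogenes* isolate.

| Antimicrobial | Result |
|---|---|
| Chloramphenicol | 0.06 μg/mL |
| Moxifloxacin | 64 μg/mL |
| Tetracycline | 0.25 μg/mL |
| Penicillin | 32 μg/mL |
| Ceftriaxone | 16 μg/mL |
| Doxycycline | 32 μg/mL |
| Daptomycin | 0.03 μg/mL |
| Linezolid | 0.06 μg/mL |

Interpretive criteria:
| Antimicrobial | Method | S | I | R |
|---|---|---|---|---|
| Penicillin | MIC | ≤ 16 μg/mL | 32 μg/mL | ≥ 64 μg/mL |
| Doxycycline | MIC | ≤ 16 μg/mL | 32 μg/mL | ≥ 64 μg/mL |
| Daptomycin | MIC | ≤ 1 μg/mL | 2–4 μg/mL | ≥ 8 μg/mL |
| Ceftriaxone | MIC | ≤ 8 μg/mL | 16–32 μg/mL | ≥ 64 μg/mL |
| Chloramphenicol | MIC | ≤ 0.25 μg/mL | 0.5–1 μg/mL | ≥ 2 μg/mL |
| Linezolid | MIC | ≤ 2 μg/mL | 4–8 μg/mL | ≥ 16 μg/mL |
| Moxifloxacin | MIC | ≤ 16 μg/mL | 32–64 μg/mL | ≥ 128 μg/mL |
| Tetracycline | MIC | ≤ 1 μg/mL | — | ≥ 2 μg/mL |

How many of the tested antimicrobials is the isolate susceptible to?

4

Chloramphenicol: 0.06 μg/mL is ≤ 0.25 μg/mL ⇒ S
Moxifloxacin (64 μg/mL) in 32–64 μg/mL — intermediate
Tetracycline (0.25 μg/mL) ≤ 1 μg/mL — susceptible
Penicillin (32 μg/mL) = 32 μg/mL → intermediate
Ceftriaxone: 16 μg/mL is in 16–32 μg/mL ⇒ I
Doxycycline (32 μg/mL) = 32 μg/mL → I
Daptomycin (0.03 μg/mL) ≤ 1 μg/mL ⇒ Susceptible
Linezolid: 0.06 μg/mL is ≤ 2 μg/mL ⇒ S
Susceptible: 4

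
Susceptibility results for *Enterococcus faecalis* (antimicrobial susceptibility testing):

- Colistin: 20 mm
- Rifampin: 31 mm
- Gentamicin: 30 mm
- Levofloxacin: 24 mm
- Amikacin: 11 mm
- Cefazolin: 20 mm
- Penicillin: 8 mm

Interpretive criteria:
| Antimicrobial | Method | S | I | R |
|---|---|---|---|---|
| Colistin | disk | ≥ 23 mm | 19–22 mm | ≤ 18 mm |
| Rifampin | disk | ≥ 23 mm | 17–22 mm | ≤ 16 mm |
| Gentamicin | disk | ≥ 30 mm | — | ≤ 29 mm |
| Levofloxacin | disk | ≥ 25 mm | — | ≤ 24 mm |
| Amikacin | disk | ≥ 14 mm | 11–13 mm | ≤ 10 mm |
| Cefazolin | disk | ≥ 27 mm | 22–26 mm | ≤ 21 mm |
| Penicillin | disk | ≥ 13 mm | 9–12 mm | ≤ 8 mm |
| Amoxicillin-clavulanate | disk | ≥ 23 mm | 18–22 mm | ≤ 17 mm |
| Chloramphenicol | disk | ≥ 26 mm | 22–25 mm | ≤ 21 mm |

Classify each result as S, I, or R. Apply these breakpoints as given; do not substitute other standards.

I, S, S, R, I, R, R

Colistin 20 mm: in 19–22 mm — I
Rifampin (31 mm) ≥ 23 mm — susceptible
Gentamicin: 30 mm is ≥ 30 mm — Susceptible
Levofloxacin: 24 mm is ≤ 24 mm ⇒ Resistant
Amikacin 11 mm: in 11–13 mm — intermediate
Cefazolin: 20 mm is ≤ 21 mm → R
Penicillin 8 mm: ≤ 8 mm — Resistant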